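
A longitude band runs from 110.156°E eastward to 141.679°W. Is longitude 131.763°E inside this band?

Yes

Band width going east from +110.156° to -141.679°: ((-141.679 − 110.156) mod 360) = 108.165°.
Offset of +131.763° east of the west edge: ((131.763 − 110.156) mod 360) = 21.607°.
21.607° ≤ 108.165° ⇒ inside.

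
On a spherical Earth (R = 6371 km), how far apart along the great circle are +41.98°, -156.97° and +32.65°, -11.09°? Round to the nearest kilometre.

11014 km

Δλ = -11.09 − -156.97 = 145.88°.
Δφ = 32.65 − 41.98 = -9.33°.
a = sin²(Δφ/2) + cos φ₁ · cos φ₂ · sin²(Δλ/2) = 0.578655.
c = 2·atan2(√a, √(1−a)) = 1.72876 rad → d = 6371·c ≈ 11013.94 km.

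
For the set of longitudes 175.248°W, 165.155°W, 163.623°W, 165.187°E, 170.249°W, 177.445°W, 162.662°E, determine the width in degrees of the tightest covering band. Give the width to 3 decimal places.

33.715°

Sort the longitudes: -177.445°, -175.248°, -170.249°, -165.155°, -163.623°, +162.662°, +165.187°.
Eastward gaps between consecutive values (wrapping around): 2.197°, 4.999°, 5.094°, 1.532°, 326.285°, 2.525°, 17.368°.
Largest gap = 326.285° ⇒ minimal covering band is its complement: 360° − 326.285° = 33.715°.
Band runs from +162.662° eastward to -163.623°, crossing the antimeridian.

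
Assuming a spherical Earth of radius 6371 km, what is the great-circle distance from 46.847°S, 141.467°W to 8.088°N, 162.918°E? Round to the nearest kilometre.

8201 km

Δλ = 162.918 − -141.467 = 304.385°; wrapped into (−180°, 180°]: -55.615°.
Δφ = 8.088 − -46.847 = 54.935°.
a = sin²(Δφ/2) + cos φ₁ · cos φ₂ · sin²(Δλ/2) = 0.360111.
c = 2·atan2(√a, √(1−a)) = 1.28723 rad → d = 6371·c ≈ 8200.96 km.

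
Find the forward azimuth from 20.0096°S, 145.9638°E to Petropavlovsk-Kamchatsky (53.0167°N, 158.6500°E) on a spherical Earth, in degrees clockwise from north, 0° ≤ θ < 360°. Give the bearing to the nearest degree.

8°

Δλ = 158.6500 − 145.9638 = 12.6862°.
θ = atan2( sin Δλ · cos φ₂ , cos φ₁ · sin φ₂ − sin φ₁ · cos φ₂ · cos Δλ )
  = atan2(0.13211, 0.95141) = 7.906° → normalised to [0°, 360°): 7.906°.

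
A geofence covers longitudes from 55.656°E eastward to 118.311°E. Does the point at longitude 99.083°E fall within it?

Yes

Band width going east from +55.656° to +118.311°: ((118.311 − 55.656) mod 360) = 62.655°.
Offset of +99.083° east of the west edge: ((99.083 − 55.656) mod 360) = 43.427°.
43.427° ≤ 62.655° ⇒ inside.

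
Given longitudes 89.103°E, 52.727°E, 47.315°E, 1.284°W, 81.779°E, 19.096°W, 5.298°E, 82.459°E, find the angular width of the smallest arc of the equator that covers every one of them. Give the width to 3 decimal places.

Sort the longitudes: -19.096°, -1.284°, +5.298°, +47.315°, +52.727°, +81.779°, +82.459°, +89.103°.
Eastward gaps between consecutive values (wrapping around): 17.812°, 6.582°, 42.017°, 5.412°, 29.052°, 0.680°, 6.644°, 251.801°.
Largest gap = 251.801° ⇒ minimal covering band is its complement: 360° − 251.801° = 108.199°.
Band runs from -19.096° eastward to +89.103°.

108.199°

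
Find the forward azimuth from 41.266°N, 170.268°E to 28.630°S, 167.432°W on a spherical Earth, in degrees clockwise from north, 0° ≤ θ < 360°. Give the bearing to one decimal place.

Δλ = -167.432 − 170.268 = -337.700°; wrapped into (−180°, 180°]: 22.300°.
θ = atan2( sin Δλ · cos φ₂ , cos φ₁ · sin φ₂ − sin φ₁ · cos φ₂ · cos Δλ )
  = atan2(0.33306, -0.89577) = 159.604° → normalised to [0°, 360°): 159.604°.

159.6°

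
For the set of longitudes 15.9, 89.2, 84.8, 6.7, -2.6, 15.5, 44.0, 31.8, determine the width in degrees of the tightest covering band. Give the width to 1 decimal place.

Sort the longitudes: -2.6°, +6.7°, +15.5°, +15.9°, +31.8°, +44.0°, +84.8°, +89.2°.
Eastward gaps between consecutive values (wrapping around): 9.3°, 8.8°, 0.4°, 15.9°, 12.2°, 40.8°, 4.4°, 268.2°.
Largest gap = 268.2° ⇒ minimal covering band is its complement: 360° − 268.2° = 91.8°.
Band runs from -2.6° eastward to +89.2°.

91.8°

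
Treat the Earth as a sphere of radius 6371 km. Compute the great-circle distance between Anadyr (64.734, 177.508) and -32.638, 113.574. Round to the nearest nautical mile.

6560 nmi

Δλ = 113.574 − 177.508 = -63.934°.
Δφ = -32.638 − 64.734 = -97.372°.
a = sin²(Δφ/2) + cos φ₁ · cos φ₂ · sin²(Δλ/2) = 0.664901.
c = 2·atan2(√a, √(1−a)) = 1.90689 rad → d = 6371·c ≈ 12148.80 km ≈ 6559.83 nmi.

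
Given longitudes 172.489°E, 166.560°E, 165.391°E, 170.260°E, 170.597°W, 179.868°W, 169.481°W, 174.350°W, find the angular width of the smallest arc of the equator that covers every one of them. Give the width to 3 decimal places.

Sort the longitudes: -179.868°, -174.350°, -170.597°, -169.481°, +165.391°, +166.560°, +170.260°, +172.489°.
Eastward gaps between consecutive values (wrapping around): 5.518°, 3.753°, 1.116°, 334.872°, 1.169°, 3.700°, 2.229°, 7.643°.
Largest gap = 334.872° ⇒ minimal covering band is its complement: 360° − 334.872° = 25.128°.
Band runs from +165.391° eastward to -169.481°, crossing the antimeridian.

25.128°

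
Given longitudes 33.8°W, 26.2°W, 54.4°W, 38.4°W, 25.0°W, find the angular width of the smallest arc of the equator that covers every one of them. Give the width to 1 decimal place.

Sort the longitudes: -54.4°, -38.4°, -33.8°, -26.2°, -25.0°.
Eastward gaps between consecutive values (wrapping around): 16.0°, 4.6°, 7.6°, 1.2°, 330.6°.
Largest gap = 330.6° ⇒ minimal covering band is its complement: 360° − 330.6° = 29.4°.
Band runs from -54.4° eastward to -25.0°.

29.4°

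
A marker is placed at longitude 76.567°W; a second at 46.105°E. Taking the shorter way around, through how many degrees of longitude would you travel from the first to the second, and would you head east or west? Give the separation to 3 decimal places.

Raw difference: 46.105 − -76.567 = 122.672°.
Normalise into (−180°, 180°]: 122.672° stays 122.672°.
Positive ⇒ the second point lies to the east; separation 122.672°.

122.672° east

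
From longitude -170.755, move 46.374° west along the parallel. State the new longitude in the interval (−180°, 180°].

+142.871°

Start at -170.755°; shift −46.374° → -217.129°.
-217.129° lies outside (−180°, 180°]; add 360° → +142.871°.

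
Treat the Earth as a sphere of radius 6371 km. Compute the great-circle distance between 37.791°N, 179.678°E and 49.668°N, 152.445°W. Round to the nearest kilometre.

Δλ = -152.445 − 179.678 = -332.123°; wrapped into (−180°, 180°]: 27.877°.
Δφ = 49.668 − 37.791 = 11.877°.
a = sin²(Δφ/2) + cos φ₁ · cos φ₂ · sin²(Δλ/2) = 0.040381.
c = 2·atan2(√a, √(1−a)) = 0.40466 rad → d = 6371·c ≈ 2578.06 km.

2578 km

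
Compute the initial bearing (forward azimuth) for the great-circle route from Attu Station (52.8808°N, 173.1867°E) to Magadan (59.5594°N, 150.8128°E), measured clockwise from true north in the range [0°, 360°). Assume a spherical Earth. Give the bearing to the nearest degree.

307°

Δλ = 150.8128 − 173.1867 = -22.3739°.
θ = atan2( sin Δλ · cos φ₂ , cos φ₁ · sin φ₂ − sin φ₁ · cos φ₂ · cos Δλ )
  = atan2(-0.19285, 0.14671) = -52.738° → normalised to [0°, 360°): 307.262°.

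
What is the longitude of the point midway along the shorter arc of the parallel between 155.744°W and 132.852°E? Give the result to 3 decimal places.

168.554°E

Signed shortest Δλ from -155.744° to +132.852° is -71.404°.
Midpoint longitude = -155.744° + (-71.404°)/2 = -155.744° − 35.702° = -191.446°.
Normalise into (−180°, 180°]: +168.554°.
(The naïve average (-155.744 + +132.852)/2 = -11.446° is on the wrong side of the globe.)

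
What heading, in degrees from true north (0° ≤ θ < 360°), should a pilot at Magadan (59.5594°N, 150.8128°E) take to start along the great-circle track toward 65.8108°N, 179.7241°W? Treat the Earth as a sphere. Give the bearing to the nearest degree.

53°

Δλ = -179.7241 − 150.8128 = -330.5369°; wrapped into (−180°, 180°]: 29.4631°.
θ = atan2( sin Δλ · cos φ₂ , cos φ₁ · sin φ₂ − sin φ₁ · cos φ₂ · cos Δλ )
  = atan2(0.20154, 0.15458) = 52.512° → normalised to [0°, 360°): 52.512°.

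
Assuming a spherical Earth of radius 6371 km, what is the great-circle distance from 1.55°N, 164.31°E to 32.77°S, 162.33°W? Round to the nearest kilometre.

5179 km

Δλ = -162.33 − 164.31 = -326.64°; wrapped into (−180°, 180°]: 33.36°.
Δφ = -32.77 − 1.55 = -34.32°.
a = sin²(Δφ/2) + cos φ₁ · cos φ₂ · sin²(Δλ/2) = 0.156296.
c = 2·atan2(√a, √(1−a)) = 0.81288 rad → d = 6371·c ≈ 5178.88 km.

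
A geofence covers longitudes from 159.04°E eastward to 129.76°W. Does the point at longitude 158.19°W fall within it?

Yes

Band width going east from +159.04° to -129.76°: ((-129.76 − 159.04) mod 360) = 71.20°.
Offset of -158.19° east of the west edge: ((-158.19 − 159.04) mod 360) = 42.77°.
42.77° ≤ 71.20° ⇒ inside.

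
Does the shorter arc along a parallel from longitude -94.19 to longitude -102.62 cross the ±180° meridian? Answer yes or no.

No

Signed shortest Δλ = ((-102.62 − -94.19 + 180) mod 360) − 180 = -8.43°.
Going west by 8.43° from -94.19° reaches -102.62° without touching 180°.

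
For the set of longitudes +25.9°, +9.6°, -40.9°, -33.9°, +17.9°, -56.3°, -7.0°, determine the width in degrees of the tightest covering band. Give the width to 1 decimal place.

Sort the longitudes: -56.3°, -40.9°, -33.9°, -7.0°, +9.6°, +17.9°, +25.9°.
Eastward gaps between consecutive values (wrapping around): 15.4°, 7.0°, 26.9°, 16.6°, 8.3°, 8.0°, 277.8°.
Largest gap = 277.8° ⇒ minimal covering band is its complement: 360° − 277.8° = 82.2°.
Band runs from -56.3° eastward to +25.9°.

82.2°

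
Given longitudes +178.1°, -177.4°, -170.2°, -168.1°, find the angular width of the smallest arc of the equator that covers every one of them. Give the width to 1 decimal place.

13.8°

Sort the longitudes: -177.4°, -170.2°, -168.1°, +178.1°.
Eastward gaps between consecutive values (wrapping around): 7.2°, 2.1°, 346.2°, 4.5°.
Largest gap = 346.2° ⇒ minimal covering band is its complement: 360° − 346.2° = 13.8°.
Band runs from +178.1° eastward to -168.1°, crossing the antimeridian.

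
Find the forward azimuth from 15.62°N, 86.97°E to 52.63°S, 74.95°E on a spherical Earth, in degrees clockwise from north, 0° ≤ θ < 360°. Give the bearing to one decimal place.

Δλ = 74.95 − 86.97 = -12.02°.
θ = atan2( sin Δλ · cos φ₂ , cos φ₁ · sin φ₂ − sin φ₁ · cos φ₂ · cos Δλ )
  = atan2(-0.12640, -0.92523) = -172.221° → normalised to [0°, 360°): 187.779°.

187.8°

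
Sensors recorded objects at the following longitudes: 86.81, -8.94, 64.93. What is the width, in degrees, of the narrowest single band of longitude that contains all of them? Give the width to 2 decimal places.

Sort the longitudes: -8.94°, +64.93°, +86.81°.
Eastward gaps between consecutive values (wrapping around): 73.87°, 21.88°, 264.25°.
Largest gap = 264.25° ⇒ minimal covering band is its complement: 360° − 264.25° = 95.75°.
Band runs from -8.94° eastward to +86.81°.

95.75°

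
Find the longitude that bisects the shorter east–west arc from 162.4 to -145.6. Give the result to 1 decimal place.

Signed shortest Δλ from +162.4° to -145.6° is +52.0°.
Midpoint longitude = +162.4° + (+52.0°)/2 = +162.4° + 26.0° = +188.4°.
Normalise into (−180°, 180°]: -171.6°.
(The naïve average (+162.4 + -145.6)/2 = 8.4° is on the wrong side of the globe.)

-171.6°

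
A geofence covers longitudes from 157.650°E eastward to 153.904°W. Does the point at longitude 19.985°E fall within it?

No

Band width going east from +157.650° to -153.904°: ((-153.904 − 157.650) mod 360) = 48.446°.
Offset of +19.985° east of the west edge: ((19.985 − 157.650) mod 360) = 222.335°.
222.335° > 48.446° ⇒ outside.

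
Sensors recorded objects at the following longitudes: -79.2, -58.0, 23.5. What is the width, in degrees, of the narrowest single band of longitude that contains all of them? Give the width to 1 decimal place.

Sort the longitudes: -79.2°, -58.0°, +23.5°.
Eastward gaps between consecutive values (wrapping around): 21.2°, 81.5°, 257.3°.
Largest gap = 257.3° ⇒ minimal covering band is its complement: 360° − 257.3° = 102.7°.
Band runs from -79.2° eastward to +23.5°.

102.7°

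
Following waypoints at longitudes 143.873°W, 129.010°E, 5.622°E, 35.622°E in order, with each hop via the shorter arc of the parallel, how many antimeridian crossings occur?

1

Leg 1: -143.873° → +129.010°, shortest Δλ = -87.117° (west) — crosses 180°.
Leg 2: +129.010° → +5.622°, shortest Δλ = -123.388° (west) — does not cross 180°.
Leg 3: +5.622° → +35.622°, shortest Δλ = 30.0° (east) — does not cross 180°.
Total crossings: 1.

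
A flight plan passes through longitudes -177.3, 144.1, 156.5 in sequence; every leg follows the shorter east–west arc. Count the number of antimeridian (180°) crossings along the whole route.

Leg 1: -177.3° → +144.1°, shortest Δλ = -38.6° (west) — crosses 180°.
Leg 2: +144.1° → +156.5°, shortest Δλ = 12.4° (east) — does not cross 180°.
Total crossings: 1.

1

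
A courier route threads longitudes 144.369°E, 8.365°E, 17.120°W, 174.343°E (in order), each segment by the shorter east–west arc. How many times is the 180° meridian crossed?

Leg 1: +144.369° → +8.365°, shortest Δλ = -136.004° (west) — does not cross 180°.
Leg 2: +8.365° → -17.120°, shortest Δλ = -25.485° (west) — does not cross 180°.
Leg 3: -17.120° → +174.343°, shortest Δλ = -168.537° (west) — crosses 180°.
Total crossings: 1.

1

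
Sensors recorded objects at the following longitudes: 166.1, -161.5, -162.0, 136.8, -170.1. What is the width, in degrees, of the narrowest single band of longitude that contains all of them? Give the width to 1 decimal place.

61.7°

Sort the longitudes: -170.1°, -162.0°, -161.5°, +136.8°, +166.1°.
Eastward gaps between consecutive values (wrapping around): 8.1°, 0.5°, 298.3°, 29.3°, 23.8°.
Largest gap = 298.3° ⇒ minimal covering band is its complement: 360° − 298.3° = 61.7°.
Band runs from +136.8° eastward to -161.5°, crossing the antimeridian.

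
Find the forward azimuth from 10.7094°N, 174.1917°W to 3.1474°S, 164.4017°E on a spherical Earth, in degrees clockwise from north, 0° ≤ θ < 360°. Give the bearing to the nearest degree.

238°

Δλ = 164.4017 − -174.1917 = 338.5934°; wrapped into (−180°, 180°]: -21.4066°.
θ = atan2( sin Δλ · cos φ₂ , cos φ₁ · sin φ₂ − sin φ₁ · cos φ₂ · cos Δλ )
  = atan2(-0.36443, -0.22670) = -121.884° → normalised to [0°, 360°): 238.116°.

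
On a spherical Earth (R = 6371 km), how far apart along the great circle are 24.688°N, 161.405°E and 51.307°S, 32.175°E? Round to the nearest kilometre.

14817 km

Δλ = 32.175 − 161.405 = -129.230°.
Δφ = -51.307 − 24.688 = -75.995°.
a = sin²(Δφ/2) + cos φ₁ · cos φ₂ · sin²(Δλ/2) = 0.842613.
c = 2·atan2(√a, √(1−a)) = 2.32571 rad → d = 6371·c ≈ 14817.10 km.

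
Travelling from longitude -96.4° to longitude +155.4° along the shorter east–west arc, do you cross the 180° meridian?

Yes

Naïve |155.4 − -96.4| = 251.8° > 180°, so the shorter arc goes the other way round — across 180°.
Signed shortest Δλ = ((155.4 − -96.4 + 180) mod 360) − 180 = -108.2°.
Going west by 108.2° from -96.4° passes through 180° before reaching +155.4°.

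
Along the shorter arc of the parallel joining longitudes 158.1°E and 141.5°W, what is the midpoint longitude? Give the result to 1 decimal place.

Signed shortest Δλ from +158.1° to -141.5° is +60.4°.
Midpoint longitude = +158.1° + (+60.4°)/2 = +158.1° + 30.2° = +188.3°.
Normalise into (−180°, 180°]: -171.7°.
(The naïve average (+158.1 + -141.5)/2 = 8.3° is on the wrong side of the globe.)

171.7°W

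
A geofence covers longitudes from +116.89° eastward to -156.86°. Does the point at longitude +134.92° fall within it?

Yes

Band width going east from +116.89° to -156.86°: ((-156.86 − 116.89) mod 360) = 86.25°.
Offset of +134.92° east of the west edge: ((134.92 − 116.89) mod 360) = 18.03°.
18.03° ≤ 86.25° ⇒ inside.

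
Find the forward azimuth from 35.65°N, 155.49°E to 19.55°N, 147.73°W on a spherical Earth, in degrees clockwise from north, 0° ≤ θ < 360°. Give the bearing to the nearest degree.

92°

Δλ = -147.73 − 155.49 = -303.22°; wrapped into (−180°, 180°]: 56.78°.
θ = atan2( sin Δλ · cos φ₂ , cos φ₁ · sin φ₂ − sin φ₁ · cos φ₂ · cos Δλ )
  = atan2(0.78834, -0.02898) = 92.105° → normalised to [0°, 360°): 92.105°.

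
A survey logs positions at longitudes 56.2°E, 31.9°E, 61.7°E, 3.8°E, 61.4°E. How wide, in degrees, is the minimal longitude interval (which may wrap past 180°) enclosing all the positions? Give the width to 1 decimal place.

Sort the longitudes: +3.8°, +31.9°, +56.2°, +61.4°, +61.7°.
Eastward gaps between consecutive values (wrapping around): 28.1°, 24.3°, 5.2°, 0.3°, 302.1°.
Largest gap = 302.1° ⇒ minimal covering band is its complement: 360° − 302.1° = 57.9°.
Band runs from +3.8° eastward to +61.7°.

57.9°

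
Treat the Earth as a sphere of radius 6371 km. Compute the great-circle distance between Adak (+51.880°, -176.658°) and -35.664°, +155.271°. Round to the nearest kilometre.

10110 km

Δλ = 155.271 − -176.658 = 331.929°; wrapped into (−180°, 180°]: -28.071°.
Δφ = -35.664 − 51.880 = -87.544°.
a = sin²(Δφ/2) + cos φ₁ · cos φ₂ · sin²(Δλ/2) = 0.508073.
c = 2·atan2(√a, √(1−a)) = 1.58694 rad → d = 6371·c ≈ 10110.41 km.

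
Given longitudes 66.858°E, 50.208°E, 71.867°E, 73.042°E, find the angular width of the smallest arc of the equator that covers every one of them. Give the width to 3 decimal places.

Sort the longitudes: +50.208°, +66.858°, +71.867°, +73.042°.
Eastward gaps between consecutive values (wrapping around): 16.650°, 5.009°, 1.175°, 337.166°.
Largest gap = 337.166° ⇒ minimal covering band is its complement: 360° − 337.166° = 22.834°.
Band runs from +50.208° eastward to +73.042°.

22.834°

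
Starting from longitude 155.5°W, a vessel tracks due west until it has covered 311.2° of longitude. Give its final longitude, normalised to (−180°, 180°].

106.7°W

Start at -155.5°; shift −311.2° → -466.7°.
-466.7° lies outside (−180°, 180°]; add 360° → -106.7°.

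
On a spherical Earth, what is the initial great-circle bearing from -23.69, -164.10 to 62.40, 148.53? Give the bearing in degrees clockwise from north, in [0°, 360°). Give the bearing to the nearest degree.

340°

Δλ = 148.53 − -164.10 = 312.63°; wrapped into (−180°, 180°]: -47.37°.
θ = atan2( sin Δλ · cos φ₂ , cos φ₁ · sin φ₂ − sin φ₁ · cos φ₂ · cos Δλ )
  = atan2(-0.34087, 0.93760) = -19.979° → normalised to [0°, 360°): 340.021°.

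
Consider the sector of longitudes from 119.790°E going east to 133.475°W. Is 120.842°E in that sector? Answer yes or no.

Yes

Band width going east from +119.790° to -133.475°: ((-133.475 − 119.790) mod 360) = 106.735°.
Offset of +120.842° east of the west edge: ((120.842 − 119.790) mod 360) = 1.052°.
1.052° ≤ 106.735° ⇒ inside.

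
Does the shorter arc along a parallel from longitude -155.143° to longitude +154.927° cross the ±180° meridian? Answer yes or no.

Yes

Naïve |154.927 − -155.143| = 310.07° > 180°, so the shorter arc goes the other way round — across 180°.
Signed shortest Δλ = ((154.927 − -155.143 + 180) mod 360) − 180 = -49.93°.
Going west by 49.93° from -155.143° passes through 180° before reaching +154.927°.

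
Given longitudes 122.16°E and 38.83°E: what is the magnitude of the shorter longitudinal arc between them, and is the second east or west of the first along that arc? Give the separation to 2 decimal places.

Raw difference: 38.83 − 122.16 = -83.33°.
Normalise into (−180°, 180°]: -83.33° stays -83.33°.
Negative ⇒ the second point lies to the west; separation 83.33°.

83.33° west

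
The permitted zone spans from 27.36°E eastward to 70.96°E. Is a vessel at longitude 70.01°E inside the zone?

Band width going east from +27.36° to +70.96°: ((70.96 − 27.36) mod 360) = 43.60°.
Offset of +70.01° east of the west edge: ((70.01 − 27.36) mod 360) = 42.65°.
42.65° ≤ 43.60° ⇒ inside.

Yes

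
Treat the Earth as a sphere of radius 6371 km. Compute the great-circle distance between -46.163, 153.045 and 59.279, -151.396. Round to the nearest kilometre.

Δλ = -151.396 − 153.045 = -304.441°; wrapped into (−180°, 180°]: 55.559°.
Δφ = 59.279 − -46.163 = 105.442°.
a = sin²(Δφ/2) + cos φ₁ · cos φ₂ · sin²(Δλ/2) = 0.709990.
c = 2·atan2(√a, √(1−a)) = 2.00422 rad → d = 6371·c ≈ 12768.88 km.

12769 km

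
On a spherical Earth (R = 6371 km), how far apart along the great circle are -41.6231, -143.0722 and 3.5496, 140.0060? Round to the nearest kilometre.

9192 km

Δλ = 140.0060 − -143.0722 = 283.0782°; wrapped into (−180°, 180°]: -76.9218°.
Δφ = 3.5496 − -41.6231 = 45.1727°.
a = sin²(Δφ/2) + cos φ₁ · cos φ₂ · sin²(Δλ/2) = 0.436148.
c = 2·atan2(√a, √(1−a)) = 1.44274 rad → d = 6371·c ≈ 9191.72 km.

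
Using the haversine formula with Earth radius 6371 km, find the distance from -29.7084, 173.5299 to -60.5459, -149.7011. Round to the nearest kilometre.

4372 km

Δλ = -149.7011 − 173.5299 = -323.2310°; wrapped into (−180°, 180°]: 36.7690°.
Δφ = -60.5459 − -29.7084 = -30.8375°.
a = sin²(Δφ/2) + cos φ₁ · cos φ₂ · sin²(Δλ/2) = 0.113172.
c = 2·atan2(√a, √(1−a)) = 0.68620 rad → d = 6371·c ≈ 4371.81 km.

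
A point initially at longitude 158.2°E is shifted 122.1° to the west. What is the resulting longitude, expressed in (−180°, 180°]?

Start at +158.2°; shift −122.1° → +36.1°.
+36.1° already lies in (−180°, 180°].

36.1°E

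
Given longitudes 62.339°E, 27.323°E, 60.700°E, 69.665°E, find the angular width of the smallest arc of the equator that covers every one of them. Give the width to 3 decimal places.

Sort the longitudes: +27.323°, +60.700°, +62.339°, +69.665°.
Eastward gaps between consecutive values (wrapping around): 33.377°, 1.639°, 7.326°, 317.658°.
Largest gap = 317.658° ⇒ minimal covering band is its complement: 360° − 317.658° = 42.342°.
Band runs from +27.323° eastward to +69.665°.

42.342°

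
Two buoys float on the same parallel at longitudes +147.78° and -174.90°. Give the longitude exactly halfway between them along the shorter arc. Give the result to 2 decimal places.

+166.44°

Signed shortest Δλ from +147.78° to -174.90° is +37.32°.
Midpoint longitude = +147.78° + (+37.32°)/2 = +147.78° + 18.66° = +166.44°.
(The naïve average (+147.78 + -174.90)/2 = -13.56° is on the wrong side of the globe.)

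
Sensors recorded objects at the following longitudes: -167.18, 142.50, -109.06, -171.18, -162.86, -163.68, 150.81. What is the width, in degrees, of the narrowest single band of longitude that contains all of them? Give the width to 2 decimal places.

Sort the longitudes: -171.18°, -167.18°, -163.68°, -162.86°, -109.06°, +142.50°, +150.81°.
Eastward gaps between consecutive values (wrapping around): 4.00°, 3.50°, 0.82°, 53.80°, 251.56°, 8.31°, 38.01°.
Largest gap = 251.56° ⇒ minimal covering band is its complement: 360° − 251.56° = 108.44°.
Band runs from +142.50° eastward to -109.06°, crossing the antimeridian.

108.44°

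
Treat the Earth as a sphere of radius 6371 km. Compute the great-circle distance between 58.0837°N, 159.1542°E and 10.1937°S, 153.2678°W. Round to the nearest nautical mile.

Δλ = -153.2678 − 159.1542 = -312.4220°; wrapped into (−180°, 180°]: 47.5780°.
Δφ = -10.1937 − 58.0837 = -68.2774°.
a = sin²(Δφ/2) + cos φ₁ · cos φ₂ · sin²(Δλ/2) = 0.399606.
c = 2·atan2(√a, √(1−a)) = 1.36863 rad → d = 6371·c ≈ 8719.56 km ≈ 4708.19 nmi.

4708 nmi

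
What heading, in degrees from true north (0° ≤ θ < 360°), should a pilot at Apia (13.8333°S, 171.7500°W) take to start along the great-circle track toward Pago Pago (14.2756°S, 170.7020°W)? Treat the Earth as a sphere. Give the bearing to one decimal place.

113.6°

Δλ = -170.7020 − -171.7500 = 1.0480°.
θ = atan2( sin Δλ · cos φ₂ , cos φ₁ · sin φ₂ − sin φ₁ · cos φ₂ · cos Δλ )
  = atan2(0.01773, -0.00776) = 113.639° → normalised to [0°, 360°): 113.639°.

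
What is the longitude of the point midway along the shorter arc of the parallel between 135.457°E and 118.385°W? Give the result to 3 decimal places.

171.464°W

Signed shortest Δλ from +135.457° to -118.385° is +106.158°.
Midpoint longitude = +135.457° + (+106.158°)/2 = +135.457° + 53.079° = +188.536°.
Normalise into (−180°, 180°]: -171.464°.
(The naïve average (+135.457 + -118.385)/2 = 8.536° is on the wrong side of the globe.)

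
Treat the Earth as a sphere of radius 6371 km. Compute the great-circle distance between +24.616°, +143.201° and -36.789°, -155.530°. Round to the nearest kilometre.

9366 km

Δλ = -155.530 − 143.201 = -298.731°; wrapped into (−180°, 180°]: 61.269°.
Δφ = -36.789 − 24.616 = -61.405°.
a = sin²(Δφ/2) + cos φ₁ · cos φ₂ · sin²(Δλ/2) = 0.449735.
c = 2·atan2(√a, √(1−a)) = 1.47010 rad → d = 6371·c ≈ 9365.99 km.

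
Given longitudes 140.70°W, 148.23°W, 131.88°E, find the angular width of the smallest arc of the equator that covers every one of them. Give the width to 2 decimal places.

Sort the longitudes: -148.23°, -140.70°, +131.88°.
Eastward gaps between consecutive values (wrapping around): 7.53°, 272.58°, 79.89°.
Largest gap = 272.58° ⇒ minimal covering band is its complement: 360° − 272.58° = 87.42°.
Band runs from +131.88° eastward to -140.70°, crossing the antimeridian.

87.42°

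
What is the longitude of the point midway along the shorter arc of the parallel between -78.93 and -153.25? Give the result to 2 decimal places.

-116.09°

Signed shortest Δλ from -78.93° to -153.25° is -74.32°.
Midpoint longitude = -78.93° + (-74.32°)/2 = -78.93° − 37.16° = -116.09°.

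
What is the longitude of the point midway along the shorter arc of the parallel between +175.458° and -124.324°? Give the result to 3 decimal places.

Signed shortest Δλ from +175.458° to -124.324° is +60.218°.
Midpoint longitude = +175.458° + (+60.218°)/2 = +175.458° + 30.109° = +205.567°.
Normalise into (−180°, 180°]: -154.433°.
(The naïve average (+175.458 + -124.324)/2 = 25.567° is on the wrong side of the globe.)

-154.433°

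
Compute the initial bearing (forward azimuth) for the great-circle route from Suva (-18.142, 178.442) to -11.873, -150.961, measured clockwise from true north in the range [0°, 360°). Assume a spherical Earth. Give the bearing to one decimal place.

Δλ = -150.961 − 178.442 = -329.403°; wrapped into (−180°, 180°]: 30.597°.
θ = atan2( sin Δλ · cos φ₂ , cos φ₁ · sin φ₂ − sin φ₁ · cos φ₂ · cos Δλ )
  = atan2(0.49811, 0.06677) = 82.365° → normalised to [0°, 360°): 82.365°.

82.4°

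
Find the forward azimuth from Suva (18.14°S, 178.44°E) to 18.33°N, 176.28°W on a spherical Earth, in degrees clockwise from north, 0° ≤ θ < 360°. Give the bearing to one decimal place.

Δλ = -176.28 − 178.44 = -354.72°; wrapped into (−180°, 180°]: 5.28°.
θ = atan2( sin Δλ · cos φ₂ , cos φ₁ · sin φ₂ − sin φ₁ · cos φ₂ · cos Δλ )
  = atan2(0.08735, 0.59315) = 8.378° → normalised to [0°, 360°): 8.378°.

8.4°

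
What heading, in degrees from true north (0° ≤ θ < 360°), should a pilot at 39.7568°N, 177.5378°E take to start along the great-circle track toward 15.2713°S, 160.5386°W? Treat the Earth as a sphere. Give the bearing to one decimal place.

155.1°

Δλ = -160.5386 − 177.5378 = -338.0764°; wrapped into (−180°, 180°]: 21.9236°.
θ = atan2( sin Δλ · cos φ₂ , cos φ₁ · sin φ₂ − sin φ₁ · cos φ₂ · cos Δλ )
  = atan2(0.36019, -0.77482) = 155.068° → normalised to [0°, 360°): 155.068°.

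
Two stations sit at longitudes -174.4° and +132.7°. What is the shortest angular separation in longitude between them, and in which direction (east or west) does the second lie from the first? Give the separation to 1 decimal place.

52.9° west

Raw difference: 132.7 − -174.4 = 307.1°.
Normalise into (−180°, 180°]: 307.1° − 360° = -52.9°.
Negative ⇒ the second point lies to the west; separation 52.9°.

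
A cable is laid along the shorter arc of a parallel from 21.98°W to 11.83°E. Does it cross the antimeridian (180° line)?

No

Signed shortest Δλ = ((11.83 − -21.98 + 180) mod 360) − 180 = 33.81°.
Going east by 33.81° from -21.98° reaches +11.83° without touching 180°.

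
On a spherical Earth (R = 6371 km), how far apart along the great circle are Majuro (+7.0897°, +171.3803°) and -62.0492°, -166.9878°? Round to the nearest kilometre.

Δλ = -166.9878 − 171.3803 = -338.3681°; wrapped into (−180°, 180°]: 21.6319°.
Δφ = -62.0492 − 7.0897 = -69.1389°.
a = sin²(Δφ/2) + cos φ₁ · cos φ₂ · sin²(Δλ/2) = 0.338327.
c = 2·atan2(√a, √(1−a)) = 1.24153 rad → d = 6371·c ≈ 7909.81 km.

7910 km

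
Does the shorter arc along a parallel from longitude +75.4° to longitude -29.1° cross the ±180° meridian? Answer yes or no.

No

Signed shortest Δλ = ((-29.1 − 75.4 + 180) mod 360) − 180 = -104.5°.
Going west by 104.5° from +75.4° reaches -29.1° without touching 180°.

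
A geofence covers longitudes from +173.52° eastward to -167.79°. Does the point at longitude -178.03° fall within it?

Band width going east from +173.52° to -167.79°: ((-167.79 − 173.52) mod 360) = 18.69°.
Offset of -178.03° east of the west edge: ((-178.03 − 173.52) mod 360) = 8.45°.
8.45° ≤ 18.69° ⇒ inside.

Yes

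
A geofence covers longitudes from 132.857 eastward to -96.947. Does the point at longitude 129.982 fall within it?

No

Band width going east from +132.857° to -96.947°: ((-96.947 − 132.857) mod 360) = 130.196°.
Offset of +129.982° east of the west edge: ((129.982 − 132.857) mod 360) = 357.125°.
357.125° > 130.196° ⇒ outside.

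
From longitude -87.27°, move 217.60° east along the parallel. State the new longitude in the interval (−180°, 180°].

+130.33°

Start at -87.27°; shift +217.60° → +130.33°.
+130.33° already lies in (−180°, 180°].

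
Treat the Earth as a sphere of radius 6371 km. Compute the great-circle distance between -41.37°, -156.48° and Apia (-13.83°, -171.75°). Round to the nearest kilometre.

3400 km

Δλ = -171.75 − -156.48 = -15.27°.
Δφ = -13.83 − -41.37 = 27.54°.
a = sin²(Δφ/2) + cos φ₁ · cos φ₂ · sin²(Δλ/2) = 0.069519.
c = 2·atan2(√a, √(1−a)) = 0.53364 rad → d = 6371·c ≈ 3399.81 km.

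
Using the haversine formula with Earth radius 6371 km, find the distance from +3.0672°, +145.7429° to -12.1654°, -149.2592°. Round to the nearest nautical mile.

3983 nmi

Δλ = -149.2592 − 145.7429 = -295.0021°; wrapped into (−180°, 180°]: 64.9979°.
Δφ = -12.1654 − 3.0672 = -15.2326°.
a = sin²(Δφ/2) + cos φ₁ · cos φ₂ · sin²(Δλ/2) = 0.299354.
c = 2·atan2(√a, √(1−a)) = 1.15787 rad → d = 6371·c ≈ 7376.78 km ≈ 3983.14 nmi.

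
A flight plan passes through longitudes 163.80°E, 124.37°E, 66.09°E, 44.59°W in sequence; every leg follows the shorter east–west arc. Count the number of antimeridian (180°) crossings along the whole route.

0

Leg 1: +163.80° → +124.37°, shortest Δλ = -39.43° (west) — does not cross 180°.
Leg 2: +124.37° → +66.09°, shortest Δλ = -58.28° (west) — does not cross 180°.
Leg 3: +66.09° → -44.59°, shortest Δλ = -110.68° (west) — does not cross 180°.
Total crossings: 0.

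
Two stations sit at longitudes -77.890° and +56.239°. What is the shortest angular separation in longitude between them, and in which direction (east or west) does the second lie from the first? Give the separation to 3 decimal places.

134.129° east

Raw difference: 56.239 − -77.890 = 134.129°.
Normalise into (−180°, 180°]: 134.129° stays 134.129°.
Positive ⇒ the second point lies to the east; separation 134.129°.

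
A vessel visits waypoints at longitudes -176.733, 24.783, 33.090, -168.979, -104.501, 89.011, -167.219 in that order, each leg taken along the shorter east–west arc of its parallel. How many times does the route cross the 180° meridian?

Leg 1: -176.733° → +24.783°, shortest Δλ = -158.484° (west) — crosses 180°.
Leg 2: +24.783° → +33.090°, shortest Δλ = 8.307° (east) — does not cross 180°.
Leg 3: +33.090° → -168.979°, shortest Δλ = 157.931° (east) — crosses 180°.
Leg 4: -168.979° → -104.501°, shortest Δλ = 64.478° (east) — does not cross 180°.
Leg 5: -104.501° → +89.011°, shortest Δλ = -166.488° (west) — crosses 180°.
Leg 6: +89.011° → -167.219°, shortest Δλ = 103.77° (east) — crosses 180°.
Total crossings: 4.

4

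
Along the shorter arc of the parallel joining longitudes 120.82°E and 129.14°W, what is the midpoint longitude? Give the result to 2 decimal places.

Signed shortest Δλ from +120.82° to -129.14° is +110.04°.
Midpoint longitude = +120.82° + (+110.04°)/2 = +120.82° + 55.02° = +175.84°.
(The naïve average (+120.82 + -129.14)/2 = -4.16° is on the wrong side of the globe.)

175.84°E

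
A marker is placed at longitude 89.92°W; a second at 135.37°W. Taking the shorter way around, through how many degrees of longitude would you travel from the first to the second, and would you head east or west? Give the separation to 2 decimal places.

45.45° west

Raw difference: -135.37 − -89.92 = -45.45°.
Normalise into (−180°, 180°]: -45.45° stays -45.45°.
Negative ⇒ the second point lies to the west; separation 45.45°.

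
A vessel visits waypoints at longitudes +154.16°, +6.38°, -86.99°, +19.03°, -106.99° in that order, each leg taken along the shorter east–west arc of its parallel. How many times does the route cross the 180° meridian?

Leg 1: +154.16° → +6.38°, shortest Δλ = -147.78° (west) — does not cross 180°.
Leg 2: +6.38° → -86.99°, shortest Δλ = -93.37° (west) — does not cross 180°.
Leg 3: -86.99° → +19.03°, shortest Δλ = 106.02° (east) — does not cross 180°.
Leg 4: +19.03° → -106.99°, shortest Δλ = -126.02° (west) — does not cross 180°.
Total crossings: 0.

0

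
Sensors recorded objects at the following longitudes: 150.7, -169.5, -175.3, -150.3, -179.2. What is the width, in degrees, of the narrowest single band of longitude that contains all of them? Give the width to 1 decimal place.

Sort the longitudes: -179.2°, -175.3°, -169.5°, -150.3°, +150.7°.
Eastward gaps between consecutive values (wrapping around): 3.9°, 5.8°, 19.2°, 301.0°, 30.1°.
Largest gap = 301.0° ⇒ minimal covering band is its complement: 360° − 301.0° = 59.0°.
Band runs from +150.7° eastward to -150.3°, crossing the antimeridian.

59.0°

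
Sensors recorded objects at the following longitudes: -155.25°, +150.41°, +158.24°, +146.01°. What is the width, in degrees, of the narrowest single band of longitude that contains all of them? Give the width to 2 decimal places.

Sort the longitudes: -155.25°, +146.01°, +150.41°, +158.24°.
Eastward gaps between consecutive values (wrapping around): 301.26°, 4.40°, 7.83°, 46.51°.
Largest gap = 301.26° ⇒ minimal covering band is its complement: 360° − 301.26° = 58.74°.
Band runs from +146.01° eastward to -155.25°, crossing the antimeridian.

58.74°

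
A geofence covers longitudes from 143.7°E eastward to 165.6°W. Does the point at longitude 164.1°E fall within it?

Band width going east from +143.7° to -165.6°: ((-165.6 − 143.7) mod 360) = 50.7°.
Offset of +164.1° east of the west edge: ((164.1 − 143.7) mod 360) = 20.4°.
20.4° ≤ 50.7° ⇒ inside.

Yes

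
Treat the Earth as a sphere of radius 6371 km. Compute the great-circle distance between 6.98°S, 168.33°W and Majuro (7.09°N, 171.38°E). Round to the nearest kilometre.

Δλ = 171.38 − -168.33 = 339.71°; wrapped into (−180°, 180°]: -20.29°.
Δφ = 7.09 − -6.98 = 14.07°.
a = sin²(Δφ/2) + cos φ₁ · cos φ₂ · sin²(Δλ/2) = 0.045560.
c = 2·atan2(√a, √(1−a)) = 0.43021 rad → d = 6371·c ≈ 2740.84 km.

2741 km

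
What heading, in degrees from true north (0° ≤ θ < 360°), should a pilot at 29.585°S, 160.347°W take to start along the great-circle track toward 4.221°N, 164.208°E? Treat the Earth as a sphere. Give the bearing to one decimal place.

308.8°

Δλ = 164.208 − -160.347 = 324.555°; wrapped into (−180°, 180°]: -35.445°.
θ = atan2( sin Δλ · cos φ₂ , cos φ₁ · sin φ₂ − sin φ₁ · cos φ₂ · cos Δλ )
  = atan2(-0.57835, 0.46513) = -51.192° → normalised to [0°, 360°): 308.808°.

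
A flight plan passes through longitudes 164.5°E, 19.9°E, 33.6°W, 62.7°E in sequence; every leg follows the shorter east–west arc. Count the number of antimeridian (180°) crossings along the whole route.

Leg 1: +164.5° → +19.9°, shortest Δλ = -144.6° (west) — does not cross 180°.
Leg 2: +19.9° → -33.6°, shortest Δλ = -53.5° (west) — does not cross 180°.
Leg 3: -33.6° → +62.7°, shortest Δλ = 96.3° (east) — does not cross 180°.
Total crossings: 0.

0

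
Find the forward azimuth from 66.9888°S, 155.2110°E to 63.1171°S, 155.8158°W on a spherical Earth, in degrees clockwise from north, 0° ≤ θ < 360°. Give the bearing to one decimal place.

Δλ = -155.8158 − 155.2110 = -311.0268°; wrapped into (−180°, 180°]: 48.9732°.
θ = atan2( sin Δλ · cos φ₂ , cos φ₁ · sin φ₂ − sin φ₁ · cos φ₂ · cos Δλ )
  = atan2(0.34112, -0.07547) = 102.476° → normalised to [0°, 360°): 102.476°.

102.5°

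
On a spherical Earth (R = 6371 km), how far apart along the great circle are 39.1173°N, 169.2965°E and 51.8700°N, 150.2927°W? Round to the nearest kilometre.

Δλ = -150.2927 − 169.2965 = -319.5892°; wrapped into (−180°, 180°]: 40.4108°.
Δφ = 51.8700 − 39.1173 = 12.7527°.
a = sin²(Δφ/2) + cos φ₁ · cos φ₂ · sin²(Δλ/2) = 0.069481.
c = 2·atan2(√a, √(1−a)) = 0.53349 rad → d = 6371·c ≈ 3398.86 km.

3399 km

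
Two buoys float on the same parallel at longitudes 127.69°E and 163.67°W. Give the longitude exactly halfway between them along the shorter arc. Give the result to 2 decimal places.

Signed shortest Δλ from +127.69° to -163.67° is +68.64°.
Midpoint longitude = +127.69° + (+68.64°)/2 = +127.69° + 34.32° = +162.01°.
(The naïve average (+127.69 + -163.67)/2 = -17.99° is on the wrong side of the globe.)

162.01°E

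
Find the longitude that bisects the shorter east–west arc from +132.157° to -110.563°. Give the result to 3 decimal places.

Signed shortest Δλ from +132.157° to -110.563° is +117.280°.
Midpoint longitude = +132.157° + (+117.280°)/2 = +132.157° + 58.640° = +190.797°.
Normalise into (−180°, 180°]: -169.203°.
(The naïve average (+132.157 + -110.563)/2 = 10.797° is on the wrong side of the globe.)

-169.203°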